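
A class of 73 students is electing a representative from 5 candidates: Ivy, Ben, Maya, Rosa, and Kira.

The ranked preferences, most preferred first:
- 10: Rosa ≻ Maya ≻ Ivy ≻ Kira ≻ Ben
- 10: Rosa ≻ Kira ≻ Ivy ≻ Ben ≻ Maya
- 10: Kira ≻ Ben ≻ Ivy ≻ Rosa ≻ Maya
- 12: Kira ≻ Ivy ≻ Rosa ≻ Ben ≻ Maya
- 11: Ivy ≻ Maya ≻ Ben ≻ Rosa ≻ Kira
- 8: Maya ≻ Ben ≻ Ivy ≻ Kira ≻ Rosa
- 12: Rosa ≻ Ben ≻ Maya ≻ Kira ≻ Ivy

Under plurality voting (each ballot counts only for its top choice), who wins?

First-place votes: Ivy 11, Ben 0, Maya 8, Rosa 32, Kira 22.

Rosa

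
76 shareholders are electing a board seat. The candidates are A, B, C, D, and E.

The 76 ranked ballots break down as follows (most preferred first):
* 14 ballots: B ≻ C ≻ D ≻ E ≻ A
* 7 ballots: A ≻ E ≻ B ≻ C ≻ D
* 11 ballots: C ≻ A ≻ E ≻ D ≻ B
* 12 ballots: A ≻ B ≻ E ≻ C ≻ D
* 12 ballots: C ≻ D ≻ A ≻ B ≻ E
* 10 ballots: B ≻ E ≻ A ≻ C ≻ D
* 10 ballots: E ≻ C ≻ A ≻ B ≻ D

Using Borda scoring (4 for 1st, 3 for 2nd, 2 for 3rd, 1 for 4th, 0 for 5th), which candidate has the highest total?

A: 14×0 + 7×4 + 11×3 + 12×4 + 12×2 + 10×2 + 10×2 = 173
B: 14×4 + 7×2 + 11×0 + 12×3 + 12×1 + 10×4 + 10×1 = 168
C: 14×3 + 7×1 + 11×4 + 12×1 + 12×4 + 10×1 + 10×3 = 193
D: 14×2 + 7×0 + 11×1 + 12×0 + 12×3 + 10×0 + 10×0 = 75
E: 14×1 + 7×3 + 11×2 + 12×2 + 12×0 + 10×3 + 10×4 = 151

C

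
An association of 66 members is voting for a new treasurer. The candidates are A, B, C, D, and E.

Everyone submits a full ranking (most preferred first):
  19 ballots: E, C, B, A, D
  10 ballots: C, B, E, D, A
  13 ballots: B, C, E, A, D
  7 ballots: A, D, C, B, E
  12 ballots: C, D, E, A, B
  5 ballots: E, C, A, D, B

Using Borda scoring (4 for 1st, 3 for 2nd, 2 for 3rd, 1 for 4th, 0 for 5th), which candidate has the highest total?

A: 19×1 + 10×0 + 13×1 + 7×4 + 12×1 + 5×2 = 82
B: 19×2 + 10×3 + 13×4 + 7×1 + 12×0 + 5×0 = 127
C: 19×3 + 10×4 + 13×3 + 7×2 + 12×4 + 5×3 = 213
D: 19×0 + 10×1 + 13×0 + 7×3 + 12×3 + 5×1 = 72
E: 19×4 + 10×2 + 13×2 + 7×0 + 12×2 + 5×4 = 166

C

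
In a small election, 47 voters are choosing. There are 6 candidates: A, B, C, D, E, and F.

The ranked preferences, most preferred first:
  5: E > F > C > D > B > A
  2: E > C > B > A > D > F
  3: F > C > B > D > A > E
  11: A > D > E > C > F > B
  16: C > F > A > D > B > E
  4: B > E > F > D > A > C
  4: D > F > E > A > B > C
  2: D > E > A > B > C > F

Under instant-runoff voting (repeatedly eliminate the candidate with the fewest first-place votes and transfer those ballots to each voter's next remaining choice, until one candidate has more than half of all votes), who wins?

Round 1: A 11, B 4, C 16, D 6, E 7, F 3. F eliminated.
Round 2: A 11, B 4, C 19, D 6, E 7. B eliminated.
Round 3: A 11, C 19, D 6, E 11. D eliminated.
Round 4: A 11, C 19, E 17. A eliminated.
Round 5: C 19, E 28. E has a majority (≥24).

E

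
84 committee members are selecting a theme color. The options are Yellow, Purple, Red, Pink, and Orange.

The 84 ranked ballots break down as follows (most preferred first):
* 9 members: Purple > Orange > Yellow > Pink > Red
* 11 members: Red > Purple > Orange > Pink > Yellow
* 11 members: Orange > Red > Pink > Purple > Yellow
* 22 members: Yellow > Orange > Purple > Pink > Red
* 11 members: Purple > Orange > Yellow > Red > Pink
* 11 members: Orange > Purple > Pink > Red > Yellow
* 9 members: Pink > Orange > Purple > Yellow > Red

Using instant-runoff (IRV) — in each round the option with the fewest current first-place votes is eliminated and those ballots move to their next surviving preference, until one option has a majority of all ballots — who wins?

Round 1: Yellow 22, Purple 20, Red 11, Pink 9, Orange 22. Pink eliminated.
Round 2: Yellow 22, Purple 20, Red 11, Orange 31. Red eliminated.
Round 3: Yellow 22, Purple 31, Orange 31. Yellow eliminated.
Round 4: Purple 31, Orange 53. Orange has a majority (≥43).

Orange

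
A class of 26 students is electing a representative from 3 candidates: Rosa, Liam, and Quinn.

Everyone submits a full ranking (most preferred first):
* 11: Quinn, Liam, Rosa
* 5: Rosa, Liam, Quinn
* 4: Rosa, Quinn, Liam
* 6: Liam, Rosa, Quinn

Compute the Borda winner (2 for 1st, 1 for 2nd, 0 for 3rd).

Rosa: 11×0 + 5×2 + 4×2 + 6×1 = 24
Liam: 11×1 + 5×1 + 4×0 + 6×2 = 28
Quinn: 11×2 + 5×0 + 4×1 + 6×0 = 26

Liam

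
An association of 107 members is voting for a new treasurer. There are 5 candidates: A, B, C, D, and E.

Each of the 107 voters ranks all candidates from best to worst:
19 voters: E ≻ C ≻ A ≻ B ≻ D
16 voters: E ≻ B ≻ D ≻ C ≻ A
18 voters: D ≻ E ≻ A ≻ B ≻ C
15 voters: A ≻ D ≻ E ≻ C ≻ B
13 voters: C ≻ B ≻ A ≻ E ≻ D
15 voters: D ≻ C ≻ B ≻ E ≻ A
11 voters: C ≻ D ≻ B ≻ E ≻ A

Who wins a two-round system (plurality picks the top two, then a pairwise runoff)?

Round 1 first-place votes: A 15, B 0, C 24, D 33, E 35. E and D advance.
Runoff: E is ranked above D on 48 ballots, D above E on 59.

D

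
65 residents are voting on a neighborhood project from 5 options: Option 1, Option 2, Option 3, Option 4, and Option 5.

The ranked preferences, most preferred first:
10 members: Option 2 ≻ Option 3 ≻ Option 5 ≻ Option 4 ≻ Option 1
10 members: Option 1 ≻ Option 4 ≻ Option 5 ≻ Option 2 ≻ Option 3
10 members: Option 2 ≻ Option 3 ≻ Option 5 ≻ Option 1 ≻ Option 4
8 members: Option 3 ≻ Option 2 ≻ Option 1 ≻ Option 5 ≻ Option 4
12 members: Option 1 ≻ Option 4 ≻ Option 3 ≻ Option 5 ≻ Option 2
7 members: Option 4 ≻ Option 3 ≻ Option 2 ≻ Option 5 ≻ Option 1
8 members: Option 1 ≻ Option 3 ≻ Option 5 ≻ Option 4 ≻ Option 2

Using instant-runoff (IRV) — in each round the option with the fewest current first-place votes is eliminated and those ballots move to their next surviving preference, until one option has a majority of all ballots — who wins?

Option 2

Round 1: Option 1 30, Option 2 20, Option 3 8, Option 4 7, Option 5 0. Option 5 eliminated.
Round 2: Option 1 30, Option 2 20, Option 3 8, Option 4 7. Option 4 eliminated.
Round 3: Option 1 30, Option 2 20, Option 3 15. Option 3 eliminated.
Round 4: Option 1 30, Option 2 35. Option 2 has a majority (≥33).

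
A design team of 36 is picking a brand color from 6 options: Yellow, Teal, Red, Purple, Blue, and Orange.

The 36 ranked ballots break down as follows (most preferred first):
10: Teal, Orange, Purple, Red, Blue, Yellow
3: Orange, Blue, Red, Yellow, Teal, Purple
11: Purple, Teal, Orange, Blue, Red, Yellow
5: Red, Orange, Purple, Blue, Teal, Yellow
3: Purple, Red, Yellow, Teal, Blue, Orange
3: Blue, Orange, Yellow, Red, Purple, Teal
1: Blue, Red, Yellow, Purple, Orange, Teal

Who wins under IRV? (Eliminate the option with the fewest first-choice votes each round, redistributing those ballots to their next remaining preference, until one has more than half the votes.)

Round 1: Yellow 0, Teal 10, Red 5, Purple 14, Blue 4, Orange 3. Yellow eliminated.
Round 2: Teal 10, Red 5, Purple 14, Blue 4, Orange 3. Orange eliminated.
Round 3: Teal 10, Red 5, Purple 14, Blue 7. Red eliminated.
Round 4: Teal 10, Purple 19, Blue 7. Purple has a majority (≥19).

Purple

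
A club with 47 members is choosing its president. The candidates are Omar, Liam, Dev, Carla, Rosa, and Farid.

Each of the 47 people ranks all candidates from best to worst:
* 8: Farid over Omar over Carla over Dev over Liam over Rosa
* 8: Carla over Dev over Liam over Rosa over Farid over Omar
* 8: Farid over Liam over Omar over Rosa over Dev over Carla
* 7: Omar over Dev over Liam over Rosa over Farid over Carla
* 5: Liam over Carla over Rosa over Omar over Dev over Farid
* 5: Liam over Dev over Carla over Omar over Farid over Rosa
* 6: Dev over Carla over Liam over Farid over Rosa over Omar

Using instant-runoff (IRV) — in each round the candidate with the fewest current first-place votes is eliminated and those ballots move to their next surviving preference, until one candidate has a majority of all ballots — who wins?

Liam

Round 1: Omar 7, Liam 10, Dev 6, Carla 8, Rosa 0, Farid 16. Rosa eliminated.
Round 2: Omar 7, Liam 10, Dev 6, Carla 8, Farid 16. Dev eliminated.
Round 3: Omar 7, Liam 10, Carla 14, Farid 16. Omar eliminated.
Round 4: Liam 17, Carla 14, Farid 16. Carla eliminated.
Round 5: Liam 31, Farid 16. Liam has a majority (≥24).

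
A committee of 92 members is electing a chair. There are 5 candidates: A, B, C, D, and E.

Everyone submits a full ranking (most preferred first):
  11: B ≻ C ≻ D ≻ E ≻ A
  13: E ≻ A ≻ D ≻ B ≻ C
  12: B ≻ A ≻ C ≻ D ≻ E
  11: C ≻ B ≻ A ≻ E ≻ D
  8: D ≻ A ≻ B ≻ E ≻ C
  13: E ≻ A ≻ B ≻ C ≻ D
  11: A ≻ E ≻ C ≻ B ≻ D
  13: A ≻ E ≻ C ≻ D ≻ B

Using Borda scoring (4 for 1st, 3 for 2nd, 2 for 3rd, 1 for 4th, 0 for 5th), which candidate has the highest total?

A

A: 11×0 + 13×3 + 12×3 + 11×2 + 8×3 + 13×3 + 11×4 + 13×4 = 256
B: 11×4 + 13×1 + 12×4 + 11×3 + 8×2 + 13×2 + 11×1 + 13×0 = 191
C: 11×3 + 13×0 + 12×2 + 11×4 + 8×0 + 13×1 + 11×2 + 13×2 = 162
D: 11×2 + 13×2 + 12×1 + 11×0 + 8×4 + 13×0 + 11×0 + 13×1 = 105
E: 11×1 + 13×4 + 12×0 + 11×1 + 8×1 + 13×4 + 11×3 + 13×3 = 206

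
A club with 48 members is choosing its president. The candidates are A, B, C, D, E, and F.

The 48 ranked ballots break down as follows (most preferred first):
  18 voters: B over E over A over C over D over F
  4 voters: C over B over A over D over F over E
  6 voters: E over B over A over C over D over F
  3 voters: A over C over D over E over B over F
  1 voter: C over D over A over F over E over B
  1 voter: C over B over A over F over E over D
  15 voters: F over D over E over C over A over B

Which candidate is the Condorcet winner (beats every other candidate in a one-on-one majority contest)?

E vs A: 39–9
E vs B: 25–23
E vs C: 39–9
E vs D: 25–23
E vs F: 27–21
E beats every other candidate.

E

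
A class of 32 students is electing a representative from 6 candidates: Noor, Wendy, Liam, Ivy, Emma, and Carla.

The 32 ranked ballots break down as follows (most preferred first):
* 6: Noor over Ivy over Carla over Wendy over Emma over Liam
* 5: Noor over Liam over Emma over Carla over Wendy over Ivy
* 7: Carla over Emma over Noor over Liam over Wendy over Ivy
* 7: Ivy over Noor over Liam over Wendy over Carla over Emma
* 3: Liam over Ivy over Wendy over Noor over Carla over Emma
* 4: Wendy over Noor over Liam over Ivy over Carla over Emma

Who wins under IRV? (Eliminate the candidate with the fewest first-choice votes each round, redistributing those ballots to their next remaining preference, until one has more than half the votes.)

Round 1: Noor 11, Wendy 4, Liam 3, Ivy 7, Emma 0, Carla 7. Emma eliminated.
Round 2: Noor 11, Wendy 4, Liam 3, Ivy 7, Carla 7. Liam eliminated.
Round 3: Noor 11, Wendy 4, Ivy 10, Carla 7. Wendy eliminated.
Round 4: Noor 15, Ivy 10, Carla 7. Carla eliminated.
Round 5: Noor 22, Ivy 10. Noor has a majority (≥17).

Noor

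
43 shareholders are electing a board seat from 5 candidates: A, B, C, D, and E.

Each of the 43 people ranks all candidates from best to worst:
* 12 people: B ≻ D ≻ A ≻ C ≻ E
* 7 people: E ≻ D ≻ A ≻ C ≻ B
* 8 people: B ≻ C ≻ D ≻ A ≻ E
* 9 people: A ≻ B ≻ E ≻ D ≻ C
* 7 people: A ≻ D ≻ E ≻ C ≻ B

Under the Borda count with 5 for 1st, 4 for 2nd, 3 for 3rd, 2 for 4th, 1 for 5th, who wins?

A: 12×3 + 7×3 + 8×2 + 9×5 + 7×5 = 153
B: 12×5 + 7×1 + 8×5 + 9×4 + 7×1 = 150
C: 12×2 + 7×2 + 8×4 + 9×1 + 7×2 = 93
D: 12×4 + 7×4 + 8×3 + 9×2 + 7×4 = 146
E: 12×1 + 7×5 + 8×1 + 9×3 + 7×3 = 103

A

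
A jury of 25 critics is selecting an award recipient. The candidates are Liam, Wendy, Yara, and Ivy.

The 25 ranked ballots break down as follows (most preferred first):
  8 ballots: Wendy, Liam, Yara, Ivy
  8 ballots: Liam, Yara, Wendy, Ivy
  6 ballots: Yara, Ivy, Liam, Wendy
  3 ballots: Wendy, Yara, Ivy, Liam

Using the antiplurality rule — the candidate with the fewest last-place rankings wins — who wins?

Yara

Last-place votes: Liam 3, Wendy 6, Yara 0, Ivy 16.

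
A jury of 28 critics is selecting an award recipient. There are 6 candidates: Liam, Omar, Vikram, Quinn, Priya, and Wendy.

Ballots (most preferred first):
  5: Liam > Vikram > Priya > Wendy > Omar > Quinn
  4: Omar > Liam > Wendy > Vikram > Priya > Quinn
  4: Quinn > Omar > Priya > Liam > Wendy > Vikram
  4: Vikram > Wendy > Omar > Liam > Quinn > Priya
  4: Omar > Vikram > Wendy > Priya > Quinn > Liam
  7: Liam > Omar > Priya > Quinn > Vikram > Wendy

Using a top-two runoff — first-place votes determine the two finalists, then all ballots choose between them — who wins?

Omar

Round 1 first-place votes: Liam 12, Omar 8, Vikram 4, Quinn 4, Priya 0, Wendy 0. Liam and Omar advance.
Runoff: Liam is ranked above Omar on 12 ballots, Omar above Liam on 16.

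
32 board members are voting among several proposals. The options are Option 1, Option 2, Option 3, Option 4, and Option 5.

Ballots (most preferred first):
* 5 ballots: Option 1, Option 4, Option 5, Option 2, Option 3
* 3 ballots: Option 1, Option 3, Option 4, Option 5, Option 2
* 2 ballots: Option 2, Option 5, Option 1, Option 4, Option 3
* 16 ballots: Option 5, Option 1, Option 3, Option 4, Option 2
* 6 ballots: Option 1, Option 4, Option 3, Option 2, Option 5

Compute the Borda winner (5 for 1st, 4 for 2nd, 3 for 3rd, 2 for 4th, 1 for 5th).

Option 1

Option 1: 5×5 + 3×5 + 2×3 + 16×4 + 6×5 = 140
Option 2: 5×2 + 3×1 + 2×5 + 16×1 + 6×2 = 51
Option 3: 5×1 + 3×4 + 2×1 + 16×3 + 6×3 = 85
Option 4: 5×4 + 3×3 + 2×2 + 16×2 + 6×4 = 89
Option 5: 5×3 + 3×2 + 2×4 + 16×5 + 6×1 = 115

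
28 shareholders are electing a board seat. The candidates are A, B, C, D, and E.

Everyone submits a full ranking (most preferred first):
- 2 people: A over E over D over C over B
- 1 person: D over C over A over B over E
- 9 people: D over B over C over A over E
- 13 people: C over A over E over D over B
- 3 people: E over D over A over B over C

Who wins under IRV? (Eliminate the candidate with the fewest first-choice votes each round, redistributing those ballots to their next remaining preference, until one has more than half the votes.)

D

Round 1: A 2, B 0, C 13, D 10, E 3. B eliminated.
Round 2: A 2, C 13, D 10, E 3. A eliminated.
Round 3: C 13, D 10, E 5. E eliminated.
Round 4: C 13, D 15. D has a majority (≥15).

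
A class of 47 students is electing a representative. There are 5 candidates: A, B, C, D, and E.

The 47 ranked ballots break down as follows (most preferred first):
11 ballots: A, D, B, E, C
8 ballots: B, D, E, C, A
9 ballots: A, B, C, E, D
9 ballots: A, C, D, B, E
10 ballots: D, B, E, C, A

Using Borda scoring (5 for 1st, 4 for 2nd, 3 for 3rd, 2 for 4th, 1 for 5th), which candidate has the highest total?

A: 11×5 + 8×1 + 9×5 + 9×5 + 10×1 = 163
B: 11×3 + 8×5 + 9×4 + 9×2 + 10×4 = 167
C: 11×1 + 8×2 + 9×3 + 9×4 + 10×2 = 110
D: 11×4 + 8×4 + 9×1 + 9×3 + 10×5 = 162
E: 11×2 + 8×3 + 9×2 + 9×1 + 10×3 = 103

B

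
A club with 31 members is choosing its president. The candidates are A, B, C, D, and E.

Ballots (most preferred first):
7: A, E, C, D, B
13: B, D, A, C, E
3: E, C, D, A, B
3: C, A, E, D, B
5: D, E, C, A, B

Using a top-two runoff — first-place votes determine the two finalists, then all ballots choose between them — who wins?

A

Round 1 first-place votes: A 7, B 13, C 3, D 5, E 3. B and A advance.
Runoff: B is ranked above A on 13 ballots, A above B on 18.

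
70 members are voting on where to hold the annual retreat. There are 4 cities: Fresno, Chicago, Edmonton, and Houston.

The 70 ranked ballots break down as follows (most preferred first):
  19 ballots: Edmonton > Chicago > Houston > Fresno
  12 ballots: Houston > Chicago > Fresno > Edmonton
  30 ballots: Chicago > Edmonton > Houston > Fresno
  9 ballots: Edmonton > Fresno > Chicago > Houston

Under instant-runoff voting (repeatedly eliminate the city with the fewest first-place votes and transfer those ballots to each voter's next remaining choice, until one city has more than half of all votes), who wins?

Chicago

Round 1: Fresno 0, Chicago 30, Edmonton 28, Houston 12. Fresno eliminated.
Round 2: Chicago 30, Edmonton 28, Houston 12. Houston eliminated.
Round 3: Chicago 42, Edmonton 28. Chicago has a majority (≥36).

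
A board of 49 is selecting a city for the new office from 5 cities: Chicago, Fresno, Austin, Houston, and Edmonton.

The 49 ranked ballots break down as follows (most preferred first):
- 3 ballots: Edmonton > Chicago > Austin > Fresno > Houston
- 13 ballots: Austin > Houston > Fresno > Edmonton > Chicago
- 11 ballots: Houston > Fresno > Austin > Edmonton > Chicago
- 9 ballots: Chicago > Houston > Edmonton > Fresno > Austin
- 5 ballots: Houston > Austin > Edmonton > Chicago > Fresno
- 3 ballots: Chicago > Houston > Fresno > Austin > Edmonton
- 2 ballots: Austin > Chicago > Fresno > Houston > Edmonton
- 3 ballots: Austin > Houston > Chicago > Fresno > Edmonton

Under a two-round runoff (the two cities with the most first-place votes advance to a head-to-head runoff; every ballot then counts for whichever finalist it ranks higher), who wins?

Round 1 first-place votes: Chicago 12, Fresno 0, Austin 18, Houston 16, Edmonton 3. Austin and Houston advance.
Runoff: Austin is ranked above Houston on 21 ballots, Houston above Austin on 28.

Houston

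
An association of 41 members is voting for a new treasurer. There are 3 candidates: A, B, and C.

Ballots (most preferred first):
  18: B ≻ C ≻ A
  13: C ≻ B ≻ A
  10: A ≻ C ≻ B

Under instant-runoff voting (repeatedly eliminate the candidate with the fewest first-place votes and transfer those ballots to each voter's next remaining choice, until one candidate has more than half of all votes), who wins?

C

Round 1: A 10, B 18, C 13. A eliminated.
Round 2: B 18, C 23. C has a majority (≥21).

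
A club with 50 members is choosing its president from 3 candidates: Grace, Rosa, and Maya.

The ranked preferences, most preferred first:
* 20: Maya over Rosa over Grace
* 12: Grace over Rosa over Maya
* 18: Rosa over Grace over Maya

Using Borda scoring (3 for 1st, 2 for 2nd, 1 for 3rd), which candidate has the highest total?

Rosa

Grace: 20×1 + 12×3 + 18×2 = 92
Rosa: 20×2 + 12×2 + 18×3 = 118
Maya: 20×3 + 12×1 + 18×1 = 90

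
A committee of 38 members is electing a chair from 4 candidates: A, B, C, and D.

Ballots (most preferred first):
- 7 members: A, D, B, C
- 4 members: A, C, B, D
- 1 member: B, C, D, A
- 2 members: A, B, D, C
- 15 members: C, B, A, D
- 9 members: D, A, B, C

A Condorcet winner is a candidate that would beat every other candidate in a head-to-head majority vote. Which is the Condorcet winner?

A vs B: 22–16
A vs C: 22–16
A vs D: 28–10
A beats every other candidate.

A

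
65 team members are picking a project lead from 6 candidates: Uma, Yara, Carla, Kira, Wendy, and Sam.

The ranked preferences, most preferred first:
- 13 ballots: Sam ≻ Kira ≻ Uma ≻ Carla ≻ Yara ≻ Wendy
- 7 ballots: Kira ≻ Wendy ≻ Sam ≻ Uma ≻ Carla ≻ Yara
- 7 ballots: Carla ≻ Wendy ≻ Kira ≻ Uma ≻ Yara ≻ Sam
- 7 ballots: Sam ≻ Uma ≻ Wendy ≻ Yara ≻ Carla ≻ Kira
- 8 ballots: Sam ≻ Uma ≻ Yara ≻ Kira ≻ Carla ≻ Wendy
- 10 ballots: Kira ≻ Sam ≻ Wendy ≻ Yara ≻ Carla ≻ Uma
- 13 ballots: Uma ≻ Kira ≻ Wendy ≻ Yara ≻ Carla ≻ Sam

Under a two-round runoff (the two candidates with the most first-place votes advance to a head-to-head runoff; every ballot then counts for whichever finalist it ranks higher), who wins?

Kira

Round 1 first-place votes: Uma 13, Yara 0, Carla 7, Kira 17, Wendy 0, Sam 28. Sam and Kira advance.
Runoff: Sam is ranked above Kira on 28 ballots, Kira above Sam on 37.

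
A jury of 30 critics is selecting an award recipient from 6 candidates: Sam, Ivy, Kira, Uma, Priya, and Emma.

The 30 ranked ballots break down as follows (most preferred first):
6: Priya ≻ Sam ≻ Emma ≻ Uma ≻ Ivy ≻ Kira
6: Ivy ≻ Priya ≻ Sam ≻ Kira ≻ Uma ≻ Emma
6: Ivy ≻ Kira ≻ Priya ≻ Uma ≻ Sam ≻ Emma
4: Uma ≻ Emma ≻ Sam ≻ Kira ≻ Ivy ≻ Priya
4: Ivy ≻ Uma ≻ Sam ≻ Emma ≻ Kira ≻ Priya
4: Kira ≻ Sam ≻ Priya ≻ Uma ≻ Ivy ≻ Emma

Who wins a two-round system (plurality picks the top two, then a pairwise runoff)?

Ivy

Round 1 first-place votes: Sam 0, Ivy 16, Kira 4, Uma 4, Priya 6, Emma 0. Ivy and Priya advance.
Runoff: Ivy is ranked above Priya on 20 ballots, Priya above Ivy on 10.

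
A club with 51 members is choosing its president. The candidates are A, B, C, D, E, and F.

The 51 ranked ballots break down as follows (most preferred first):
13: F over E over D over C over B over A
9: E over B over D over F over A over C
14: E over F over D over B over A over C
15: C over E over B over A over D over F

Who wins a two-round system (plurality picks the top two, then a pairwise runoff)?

E

Round 1 first-place votes: A 0, B 0, C 15, D 0, E 23, F 13. E and C advance.
Runoff: E is ranked above C on 36 ballots, C above E on 15.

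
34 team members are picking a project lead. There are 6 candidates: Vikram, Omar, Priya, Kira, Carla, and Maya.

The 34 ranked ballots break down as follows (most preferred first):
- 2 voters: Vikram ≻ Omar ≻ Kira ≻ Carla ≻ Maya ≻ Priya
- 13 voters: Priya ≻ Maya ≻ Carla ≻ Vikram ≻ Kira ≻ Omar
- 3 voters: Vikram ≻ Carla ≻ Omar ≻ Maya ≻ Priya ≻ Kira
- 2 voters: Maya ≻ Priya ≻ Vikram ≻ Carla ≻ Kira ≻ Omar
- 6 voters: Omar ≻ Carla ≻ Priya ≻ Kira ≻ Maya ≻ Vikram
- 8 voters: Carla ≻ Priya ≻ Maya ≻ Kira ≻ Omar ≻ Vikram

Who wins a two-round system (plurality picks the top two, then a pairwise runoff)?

Carla

Round 1 first-place votes: Vikram 5, Omar 6, Priya 13, Kira 0, Carla 8, Maya 2. Priya and Carla advance.
Runoff: Priya is ranked above Carla on 15 ballots, Carla above Priya on 19.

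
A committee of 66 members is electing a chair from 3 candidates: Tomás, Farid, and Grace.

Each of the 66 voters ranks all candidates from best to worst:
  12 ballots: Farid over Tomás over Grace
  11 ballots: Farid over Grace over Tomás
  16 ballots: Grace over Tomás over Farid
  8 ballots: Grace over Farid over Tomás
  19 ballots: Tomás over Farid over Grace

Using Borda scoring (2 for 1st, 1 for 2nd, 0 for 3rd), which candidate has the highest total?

Farid

Tomás: 12×1 + 11×0 + 16×1 + 8×0 + 19×2 = 66
Farid: 12×2 + 11×2 + 16×0 + 8×1 + 19×1 = 73
Grace: 12×0 + 11×1 + 16×2 + 8×2 + 19×0 = 59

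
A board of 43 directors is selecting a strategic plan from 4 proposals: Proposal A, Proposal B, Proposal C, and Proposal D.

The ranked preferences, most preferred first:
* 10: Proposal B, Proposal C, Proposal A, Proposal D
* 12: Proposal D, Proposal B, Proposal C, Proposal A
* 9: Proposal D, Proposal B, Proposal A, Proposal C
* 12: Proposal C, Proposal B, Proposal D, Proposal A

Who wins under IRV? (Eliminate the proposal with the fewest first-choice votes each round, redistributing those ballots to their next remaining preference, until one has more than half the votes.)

Round 1: Proposal A 0, Proposal B 10, Proposal C 12, Proposal D 21. Proposal A eliminated.
Round 2: Proposal B 10, Proposal C 12, Proposal D 21. Proposal B eliminated.
Round 3: Proposal C 22, Proposal D 21. Proposal C has a majority (≥22).

Proposal C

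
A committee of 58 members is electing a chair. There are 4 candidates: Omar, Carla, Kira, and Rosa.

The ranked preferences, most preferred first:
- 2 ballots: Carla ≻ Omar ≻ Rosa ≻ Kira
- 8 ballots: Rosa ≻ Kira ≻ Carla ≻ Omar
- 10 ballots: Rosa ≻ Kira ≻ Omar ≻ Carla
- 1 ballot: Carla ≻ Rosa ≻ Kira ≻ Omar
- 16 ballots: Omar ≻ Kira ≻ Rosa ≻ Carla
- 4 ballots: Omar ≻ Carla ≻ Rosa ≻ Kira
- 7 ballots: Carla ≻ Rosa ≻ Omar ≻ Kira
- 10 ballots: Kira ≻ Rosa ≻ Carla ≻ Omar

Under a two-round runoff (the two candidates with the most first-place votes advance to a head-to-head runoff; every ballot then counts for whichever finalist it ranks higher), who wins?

Round 1 first-place votes: Omar 20, Carla 10, Kira 10, Rosa 18. Omar and Rosa advance.
Runoff: Omar is ranked above Rosa on 22 ballots, Rosa above Omar on 36.

Rosa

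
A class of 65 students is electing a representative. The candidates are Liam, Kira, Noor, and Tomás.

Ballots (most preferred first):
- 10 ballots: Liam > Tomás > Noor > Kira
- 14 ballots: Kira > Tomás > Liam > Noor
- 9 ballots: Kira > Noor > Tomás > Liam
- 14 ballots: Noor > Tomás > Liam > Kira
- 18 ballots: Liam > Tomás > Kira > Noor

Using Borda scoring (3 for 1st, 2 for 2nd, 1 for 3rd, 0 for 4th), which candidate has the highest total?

Tomás

Liam: 10×3 + 14×1 + 9×0 + 14×1 + 18×3 = 112
Kira: 10×0 + 14×3 + 9×3 + 14×0 + 18×1 = 87
Noor: 10×1 + 14×0 + 9×2 + 14×3 + 18×0 = 70
Tomás: 10×2 + 14×2 + 9×1 + 14×2 + 18×2 = 121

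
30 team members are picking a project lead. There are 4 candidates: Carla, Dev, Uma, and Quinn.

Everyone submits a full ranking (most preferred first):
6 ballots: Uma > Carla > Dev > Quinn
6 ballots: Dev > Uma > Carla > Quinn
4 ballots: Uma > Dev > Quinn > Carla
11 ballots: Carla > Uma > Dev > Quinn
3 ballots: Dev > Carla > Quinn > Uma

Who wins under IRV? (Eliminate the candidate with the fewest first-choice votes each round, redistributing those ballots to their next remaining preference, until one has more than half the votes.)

Uma

Round 1: Carla 11, Dev 9, Uma 10, Quinn 0. Quinn eliminated.
Round 2: Carla 11, Dev 9, Uma 10. Dev eliminated.
Round 3: Carla 14, Uma 16. Uma has a majority (≥16).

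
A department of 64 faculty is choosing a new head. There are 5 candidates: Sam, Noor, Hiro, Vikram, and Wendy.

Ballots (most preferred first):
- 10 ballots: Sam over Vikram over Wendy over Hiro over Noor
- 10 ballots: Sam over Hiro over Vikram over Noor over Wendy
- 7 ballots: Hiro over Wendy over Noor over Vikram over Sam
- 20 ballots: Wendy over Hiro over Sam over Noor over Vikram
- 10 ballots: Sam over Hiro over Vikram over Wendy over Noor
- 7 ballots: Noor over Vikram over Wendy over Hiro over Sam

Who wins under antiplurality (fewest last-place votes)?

Hiro

Last-place votes: Sam 14, Noor 20, Hiro 0, Vikram 20, Wendy 10.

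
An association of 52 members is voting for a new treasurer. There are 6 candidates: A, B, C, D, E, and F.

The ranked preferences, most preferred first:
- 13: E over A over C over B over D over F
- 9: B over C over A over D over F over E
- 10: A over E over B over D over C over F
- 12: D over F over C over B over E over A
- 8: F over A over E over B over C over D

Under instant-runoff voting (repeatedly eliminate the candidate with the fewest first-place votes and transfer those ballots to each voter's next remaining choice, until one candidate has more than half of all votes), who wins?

A

Round 1: A 10, B 9, C 0, D 12, E 13, F 8. C eliminated.
Round 2: A 10, B 9, D 12, E 13, F 8. F eliminated.
Round 3: A 18, B 9, D 12, E 13. B eliminated.
Round 4: A 27, D 12, E 13. A has a majority (≥27).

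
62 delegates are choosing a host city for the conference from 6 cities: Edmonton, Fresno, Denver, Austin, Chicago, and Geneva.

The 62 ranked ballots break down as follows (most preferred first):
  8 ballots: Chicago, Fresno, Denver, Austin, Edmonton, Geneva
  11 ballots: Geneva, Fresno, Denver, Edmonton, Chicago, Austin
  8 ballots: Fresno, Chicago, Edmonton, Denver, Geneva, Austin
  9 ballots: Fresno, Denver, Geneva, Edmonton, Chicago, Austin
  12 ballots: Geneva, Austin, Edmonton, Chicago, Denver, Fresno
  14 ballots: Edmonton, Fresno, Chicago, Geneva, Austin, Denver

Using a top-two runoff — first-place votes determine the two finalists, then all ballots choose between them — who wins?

Fresno

Round 1 first-place votes: Edmonton 14, Fresno 17, Denver 0, Austin 0, Chicago 8, Geneva 23. Geneva and Fresno advance.
Runoff: Geneva is ranked above Fresno on 23 ballots, Fresno above Geneva on 39.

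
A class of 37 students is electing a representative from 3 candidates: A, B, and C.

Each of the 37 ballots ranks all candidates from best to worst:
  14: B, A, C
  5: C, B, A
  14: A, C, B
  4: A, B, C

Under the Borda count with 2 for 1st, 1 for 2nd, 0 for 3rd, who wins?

A: 14×1 + 5×0 + 14×2 + 4×2 = 50
B: 14×2 + 5×1 + 14×0 + 4×1 = 37
C: 14×0 + 5×2 + 14×1 + 4×0 = 24

A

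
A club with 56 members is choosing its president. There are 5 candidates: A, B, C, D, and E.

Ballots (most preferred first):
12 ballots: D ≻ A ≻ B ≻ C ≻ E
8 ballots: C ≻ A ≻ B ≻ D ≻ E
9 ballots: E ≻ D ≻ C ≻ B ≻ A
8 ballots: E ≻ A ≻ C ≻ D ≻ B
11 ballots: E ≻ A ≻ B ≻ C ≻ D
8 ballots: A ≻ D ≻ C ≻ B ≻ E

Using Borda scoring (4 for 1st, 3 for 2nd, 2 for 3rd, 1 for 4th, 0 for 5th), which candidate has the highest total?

A: 12×3 + 8×3 + 9×0 + 8×3 + 11×3 + 8×4 = 149
B: 12×2 + 8×2 + 9×1 + 8×0 + 11×2 + 8×1 = 79
C: 12×1 + 8×4 + 9×2 + 8×2 + 11×1 + 8×2 = 105
D: 12×4 + 8×1 + 9×3 + 8×1 + 11×0 + 8×3 = 115
E: 12×0 + 8×0 + 9×4 + 8×4 + 11×4 + 8×0 = 112

A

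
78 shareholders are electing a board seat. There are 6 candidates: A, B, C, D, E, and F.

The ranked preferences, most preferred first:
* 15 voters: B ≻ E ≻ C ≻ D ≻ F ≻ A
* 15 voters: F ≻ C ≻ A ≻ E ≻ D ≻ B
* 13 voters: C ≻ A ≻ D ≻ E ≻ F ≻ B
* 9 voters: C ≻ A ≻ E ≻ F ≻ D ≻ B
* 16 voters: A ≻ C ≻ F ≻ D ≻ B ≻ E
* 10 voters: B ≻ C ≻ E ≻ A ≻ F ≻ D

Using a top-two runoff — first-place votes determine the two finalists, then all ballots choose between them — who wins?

Round 1 first-place votes: A 16, B 25, C 22, D 0, E 0, F 15. B and C advance.
Runoff: B is ranked above C on 25 ballots, C above B on 53.

C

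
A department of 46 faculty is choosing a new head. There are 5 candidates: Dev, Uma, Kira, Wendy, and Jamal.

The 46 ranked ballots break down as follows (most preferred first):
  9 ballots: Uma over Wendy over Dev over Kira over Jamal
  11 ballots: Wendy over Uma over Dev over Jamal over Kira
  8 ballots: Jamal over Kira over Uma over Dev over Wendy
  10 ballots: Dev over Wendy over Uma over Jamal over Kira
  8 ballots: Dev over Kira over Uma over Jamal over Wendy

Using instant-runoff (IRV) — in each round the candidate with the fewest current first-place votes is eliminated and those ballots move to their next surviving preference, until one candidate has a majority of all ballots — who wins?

Uma

Round 1: Dev 18, Uma 9, Kira 0, Wendy 11, Jamal 8. Kira eliminated.
Round 2: Dev 18, Uma 9, Wendy 11, Jamal 8. Jamal eliminated.
Round 3: Dev 18, Uma 17, Wendy 11. Wendy eliminated.
Round 4: Dev 18, Uma 28. Uma has a majority (≥24).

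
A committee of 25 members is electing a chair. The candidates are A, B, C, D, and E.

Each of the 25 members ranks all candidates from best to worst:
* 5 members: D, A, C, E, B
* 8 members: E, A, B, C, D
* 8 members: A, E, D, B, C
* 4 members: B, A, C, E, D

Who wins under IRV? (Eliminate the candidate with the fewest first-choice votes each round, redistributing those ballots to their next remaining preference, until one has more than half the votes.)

Round 1: A 8, B 4, C 0, D 5, E 8. C eliminated.
Round 2: A 8, B 4, D 5, E 8. B eliminated.
Round 3: A 12, D 5, E 8. D eliminated.
Round 4: A 17, E 8. A has a majority (≥13).

A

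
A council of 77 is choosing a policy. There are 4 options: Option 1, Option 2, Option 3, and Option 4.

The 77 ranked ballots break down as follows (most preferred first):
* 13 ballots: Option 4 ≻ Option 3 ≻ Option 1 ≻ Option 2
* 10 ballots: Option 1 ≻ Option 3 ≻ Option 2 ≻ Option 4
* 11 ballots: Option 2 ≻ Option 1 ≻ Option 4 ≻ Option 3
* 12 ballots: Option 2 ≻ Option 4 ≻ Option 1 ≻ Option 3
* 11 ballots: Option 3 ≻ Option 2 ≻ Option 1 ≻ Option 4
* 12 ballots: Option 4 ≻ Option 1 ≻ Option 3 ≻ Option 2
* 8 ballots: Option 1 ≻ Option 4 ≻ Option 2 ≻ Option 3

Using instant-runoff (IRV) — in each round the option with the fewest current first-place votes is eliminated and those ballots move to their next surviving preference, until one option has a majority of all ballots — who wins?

Option 2

Round 1: Option 1 18, Option 2 23, Option 3 11, Option 4 25. Option 3 eliminated.
Round 2: Option 1 18, Option 2 34, Option 4 25. Option 1 eliminated.
Round 3: Option 2 44, Option 4 33. Option 2 has a majority (≥39).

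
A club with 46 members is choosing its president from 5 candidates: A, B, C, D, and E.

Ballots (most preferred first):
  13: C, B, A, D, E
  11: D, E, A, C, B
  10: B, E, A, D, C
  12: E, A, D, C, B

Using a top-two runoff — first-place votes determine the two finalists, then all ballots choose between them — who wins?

Round 1 first-place votes: A 0, B 10, C 13, D 11, E 12. C and E advance.
Runoff: C is ranked above E on 13 ballots, E above C on 33.

E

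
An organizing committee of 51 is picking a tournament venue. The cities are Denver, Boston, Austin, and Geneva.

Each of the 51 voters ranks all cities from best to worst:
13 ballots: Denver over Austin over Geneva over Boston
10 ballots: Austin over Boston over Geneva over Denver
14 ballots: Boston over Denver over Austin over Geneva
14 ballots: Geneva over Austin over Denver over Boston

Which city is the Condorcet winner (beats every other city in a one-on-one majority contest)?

Denver vs Boston: 27–24
Denver vs Austin: 27–24
Denver vs Geneva: 27–24
Denver beats every other city.

Denver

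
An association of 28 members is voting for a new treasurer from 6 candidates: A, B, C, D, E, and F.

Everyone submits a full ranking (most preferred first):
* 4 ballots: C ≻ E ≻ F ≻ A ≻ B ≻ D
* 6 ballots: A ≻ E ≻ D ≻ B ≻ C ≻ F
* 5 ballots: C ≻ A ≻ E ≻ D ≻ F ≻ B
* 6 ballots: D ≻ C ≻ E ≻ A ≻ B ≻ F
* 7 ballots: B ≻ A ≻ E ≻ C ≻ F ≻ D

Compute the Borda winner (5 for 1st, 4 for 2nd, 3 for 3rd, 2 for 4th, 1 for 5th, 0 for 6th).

A: 4×2 + 6×5 + 5×4 + 6×2 + 7×4 = 98
B: 4×1 + 6×2 + 5×0 + 6×1 + 7×5 = 57
C: 4×5 + 6×1 + 5×5 + 6×4 + 7×2 = 89
D: 4×0 + 6×3 + 5×2 + 6×5 + 7×0 = 58
E: 4×4 + 6×4 + 5×3 + 6×3 + 7×3 = 94
F: 4×3 + 6×0 + 5×1 + 6×0 + 7×1 = 24

A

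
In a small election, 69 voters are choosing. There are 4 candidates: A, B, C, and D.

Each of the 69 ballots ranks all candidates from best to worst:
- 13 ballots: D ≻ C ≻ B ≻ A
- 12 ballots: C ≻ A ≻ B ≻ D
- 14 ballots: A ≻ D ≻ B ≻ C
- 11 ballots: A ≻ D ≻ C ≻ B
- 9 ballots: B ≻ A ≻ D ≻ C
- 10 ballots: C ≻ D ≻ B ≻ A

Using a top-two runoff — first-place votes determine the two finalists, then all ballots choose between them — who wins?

C

Round 1 first-place votes: A 25, B 9, C 22, D 13. A and C advance.
Runoff: A is ranked above C on 34 ballots, C above A on 35.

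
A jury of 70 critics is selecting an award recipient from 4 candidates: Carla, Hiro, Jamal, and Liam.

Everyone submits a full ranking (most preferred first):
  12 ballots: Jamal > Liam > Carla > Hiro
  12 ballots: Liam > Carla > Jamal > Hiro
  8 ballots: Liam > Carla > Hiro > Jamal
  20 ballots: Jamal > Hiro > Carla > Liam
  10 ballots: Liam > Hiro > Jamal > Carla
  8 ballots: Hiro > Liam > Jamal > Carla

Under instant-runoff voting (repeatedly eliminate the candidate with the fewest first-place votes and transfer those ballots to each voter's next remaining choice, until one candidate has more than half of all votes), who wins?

Round 1: Carla 0, Hiro 8, Jamal 32, Liam 30. Carla eliminated.
Round 2: Hiro 8, Jamal 32, Liam 30. Hiro eliminated.
Round 3: Jamal 32, Liam 38. Liam has a majority (≥36).

Liam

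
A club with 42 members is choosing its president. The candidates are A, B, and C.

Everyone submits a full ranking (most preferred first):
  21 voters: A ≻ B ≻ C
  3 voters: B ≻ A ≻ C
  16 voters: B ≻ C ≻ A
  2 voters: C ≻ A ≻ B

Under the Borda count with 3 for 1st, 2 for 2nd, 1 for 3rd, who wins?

B

A: 21×3 + 3×2 + 16×1 + 2×2 = 89
B: 21×2 + 3×3 + 16×3 + 2×1 = 101
C: 21×1 + 3×1 + 16×2 + 2×3 = 62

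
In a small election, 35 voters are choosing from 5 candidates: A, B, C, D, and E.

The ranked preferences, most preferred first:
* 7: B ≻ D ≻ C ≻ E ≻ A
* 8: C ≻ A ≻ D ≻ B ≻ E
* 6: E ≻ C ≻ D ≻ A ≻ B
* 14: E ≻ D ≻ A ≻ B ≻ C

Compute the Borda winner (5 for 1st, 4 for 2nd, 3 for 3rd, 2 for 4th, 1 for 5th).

A: 7×1 + 8×4 + 6×2 + 14×3 = 93
B: 7×5 + 8×2 + 6×1 + 14×2 = 85
C: 7×3 + 8×5 + 6×4 + 14×1 = 99
D: 7×4 + 8×3 + 6×3 + 14×4 = 126
E: 7×2 + 8×1 + 6×5 + 14×5 = 122

D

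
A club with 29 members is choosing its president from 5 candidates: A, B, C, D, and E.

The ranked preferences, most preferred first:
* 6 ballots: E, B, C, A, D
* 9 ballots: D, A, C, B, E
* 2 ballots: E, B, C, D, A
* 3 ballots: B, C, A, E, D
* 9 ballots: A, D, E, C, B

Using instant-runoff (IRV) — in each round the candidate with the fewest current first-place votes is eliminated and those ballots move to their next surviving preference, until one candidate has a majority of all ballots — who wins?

A

Round 1: A 9, B 3, C 0, D 9, E 8. C eliminated.
Round 2: A 9, B 3, D 9, E 8. B eliminated.
Round 3: A 12, D 9, E 8. E eliminated.
Round 4: A 18, D 11. A has a majority (≥15).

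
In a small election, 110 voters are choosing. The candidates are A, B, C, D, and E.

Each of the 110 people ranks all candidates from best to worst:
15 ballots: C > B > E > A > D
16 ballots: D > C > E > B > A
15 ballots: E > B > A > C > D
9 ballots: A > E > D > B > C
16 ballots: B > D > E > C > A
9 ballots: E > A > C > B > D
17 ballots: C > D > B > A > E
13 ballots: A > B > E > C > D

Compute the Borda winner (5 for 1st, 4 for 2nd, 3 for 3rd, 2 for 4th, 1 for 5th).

A: 15×2 + 16×1 + 15×3 + 9×5 + 16×1 + 9×4 + 17×2 + 13×5 = 287
B: 15×4 + 16×2 + 15×4 + 9×2 + 16×5 + 9×2 + 17×3 + 13×4 = 371
C: 15×5 + 16×4 + 15×2 + 9×1 + 16×2 + 9×3 + 17×5 + 13×2 = 348
D: 15×1 + 16×5 + 15×1 + 9×3 + 16×4 + 9×1 + 17×4 + 13×1 = 291
E: 15×3 + 16×3 + 15×5 + 9×4 + 16×3 + 9×5 + 17×1 + 13×3 = 353

B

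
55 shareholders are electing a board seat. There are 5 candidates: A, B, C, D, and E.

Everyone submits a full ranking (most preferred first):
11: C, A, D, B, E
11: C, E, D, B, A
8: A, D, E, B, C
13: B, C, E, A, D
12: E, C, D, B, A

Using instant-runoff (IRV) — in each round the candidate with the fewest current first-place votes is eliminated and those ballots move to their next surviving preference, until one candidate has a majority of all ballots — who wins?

C

Round 1: A 8, B 13, C 22, D 0, E 12. D eliminated.
Round 2: A 8, B 13, C 22, E 12. A eliminated.
Round 3: B 13, C 22, E 20. B eliminated.
Round 4: C 35, E 20. C has a majority (≥28).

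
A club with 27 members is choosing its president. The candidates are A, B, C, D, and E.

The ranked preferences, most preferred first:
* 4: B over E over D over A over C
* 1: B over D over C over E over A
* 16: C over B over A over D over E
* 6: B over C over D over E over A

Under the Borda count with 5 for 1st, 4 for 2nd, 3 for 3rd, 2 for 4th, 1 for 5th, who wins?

A: 4×2 + 1×1 + 16×3 + 6×1 = 63
B: 4×5 + 1×5 + 16×4 + 6×5 = 119
C: 4×1 + 1×3 + 16×5 + 6×4 = 111
D: 4×3 + 1×4 + 16×2 + 6×3 = 66
E: 4×4 + 1×2 + 16×1 + 6×2 = 46

B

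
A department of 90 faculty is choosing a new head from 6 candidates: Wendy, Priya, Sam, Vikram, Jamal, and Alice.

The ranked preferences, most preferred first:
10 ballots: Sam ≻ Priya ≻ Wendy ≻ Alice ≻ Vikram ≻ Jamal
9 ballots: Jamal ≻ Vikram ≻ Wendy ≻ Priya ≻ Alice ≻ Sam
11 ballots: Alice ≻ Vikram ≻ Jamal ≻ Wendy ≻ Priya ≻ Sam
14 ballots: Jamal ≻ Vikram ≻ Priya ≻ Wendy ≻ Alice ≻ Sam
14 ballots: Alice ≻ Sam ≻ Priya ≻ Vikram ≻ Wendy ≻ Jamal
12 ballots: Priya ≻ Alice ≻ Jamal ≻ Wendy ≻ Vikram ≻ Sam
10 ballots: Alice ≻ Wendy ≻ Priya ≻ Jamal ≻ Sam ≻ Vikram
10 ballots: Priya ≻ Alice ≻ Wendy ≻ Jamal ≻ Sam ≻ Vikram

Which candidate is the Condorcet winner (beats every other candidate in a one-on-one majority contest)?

Priya vs Wendy: 60–30
Priya vs Sam: 66–24
Priya vs Vikram: 56–34
Priya vs Jamal: 56–34
Priya vs Alice: 55–35
Priya beats every other candidate.

Priya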